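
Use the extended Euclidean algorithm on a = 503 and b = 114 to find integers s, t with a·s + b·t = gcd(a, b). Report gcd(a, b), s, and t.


Euclidean algorithm on (503, 114) — divide until remainder is 0:
  503 = 4 · 114 + 47
  114 = 2 · 47 + 20
  47 = 2 · 20 + 7
  20 = 2 · 7 + 6
  7 = 1 · 6 + 1
  6 = 6 · 1 + 0
gcd(503, 114) = 1.
Track Bezout coefficients alongside the remainders: start with r₀ = 503 = a·1 + b·0 (s = 1, t = 0) and r₁ = 114 = a·0 + b·1 (s = 0, t = 1); each new remainder r_{k+1} = r_{k-1} − q_k·r_k inherits s_{k+1} = s_{k-1} − q_k·s_k, t_{k+1} = t_{k-1} − q_k·t_k, so r_k = a·s_k + b·t_k at every step:
  q = 4: r = 47, s = 1 − 4·0 = 1, t = 0 − 4·1 = -4  (check: 503·1 + 114·(-4) = 47)
  q = 2: r = 20, s = 0 − 2·1 = -2, t = 1 − 2·(-4) = 9  (check: 503·(-2) + 114·9 = 20)
  q = 2: r = 7, s = 1 − 2·(-2) = 5, t = -4 − 2·9 = -22  (check: 503·5 + 114·(-22) = 7)
  q = 2: r = 6, s = -2 − 2·5 = -12, t = 9 − 2·(-22) = 53  (check: 503·(-12) + 114·53 = 6)
  q = 1: r = 1, s = 5 − 1·(-12) = 17, t = -22 − 1·53 = -75  (check: 503·17 + 114·(-75) = 1)
The row with r = 1 (the gcd) gives the Bezout coefficients s = 17, t = -75.
Result: 503 · (17) + 114 · (-75) = 1.

gcd(503, 114) = 1; s = 17, t = -75 (check: 503·17 + 114·(-75) = 1).


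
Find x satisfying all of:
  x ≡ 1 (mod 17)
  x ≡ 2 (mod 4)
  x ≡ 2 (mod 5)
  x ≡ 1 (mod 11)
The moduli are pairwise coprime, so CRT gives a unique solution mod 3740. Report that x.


Product of moduli M = 17 · 4 · 5 · 11 = 3740.
Merge one congruence at a time:
  Start: x ≡ 1 (mod 17).
  Combine with x ≡ 2 (mod 4); new modulus lcm = 68.
    Write x = 1 + 17·t and substitute into x ≡ 2 (mod 4): 17·t ≡ 2 − 1 = 1 (mod 4).
    Reduce coefficients mod 4: 1·t ≡ 1 (mod 4).
    So t ≡ 1 (mod 4).
    Then x = 1 + 17·1 = 18, valid modulo lcm(17, 4) = 68: x ≡ 18 (mod 68).
  Combine with x ≡ 2 (mod 5); new modulus lcm = 340.
    Write x = 18 + 68·t and substitute into x ≡ 2 (mod 5): 68·t ≡ 2 − 18 = -16 (mod 5).
    Reduce coefficients mod 5: 3·t ≡ 4 (mod 5).
    The inverse of 3 mod 5 is 2 (since 3·2 = 6 = 1·5 + 1), so t ≡ 2·4 = 8 ≡ 3 (mod 5).
    Then x = 18 + 68·3 = 222, valid modulo lcm(68, 5) = 340: x ≡ 222 (mod 340).
  Combine with x ≡ 1 (mod 11); new modulus lcm = 3740.
    Write x = 222 + 340·t and substitute into x ≡ 1 (mod 11): 340·t ≡ 1 − 222 = -221 (mod 11).
    Reduce coefficients mod 11: 10·t ≡ 10 (mod 11).
    The inverse of 10 mod 11 is 10 (since 10·10 = 100 = 9·11 + 1), so t ≡ 10·10 = 100 ≡ 1 (mod 11).
    Then x = 222 + 340·1 = 562, valid modulo lcm(340, 11) = 3740: x ≡ 562 (mod 3740).
Verify against each original: 562 mod 17 = 1, 562 mod 4 = 2, 562 mod 5 = 2, 562 mod 11 = 1.

x ≡ 562 (mod 3740).


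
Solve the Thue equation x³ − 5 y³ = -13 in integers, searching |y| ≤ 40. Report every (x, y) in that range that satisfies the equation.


The equation is x³ - 5y³ = -13. For fixed y, x³ = 5·y³ − 13, so a solution requires the RHS to be a perfect cube.
Strategy: iterate y from -40 to 40, compute RHS = 5·y³ − 13, and check whether it is a (positive or negative) perfect cube.
Check small values of y:
  y = 0: RHS = -13 is not a perfect cube.
  y = 1: RHS = -8 = (-2)³ ⇒ x = -2 works.
  y = -1: RHS = -18 is not a perfect cube.
  y = 2: RHS = 27 = (3)³ ⇒ x = 3 works.
  y = -2: RHS = -53 is not a perfect cube.
  y = 3: RHS = 122 is not a perfect cube.
  y = -3: RHS = -148 is not a perfect cube.
Continuing, at y = -7: RHS = -1728 = (-12)³ ⇒ x = -12 works.
Searching the remaining y in |y| ≤ 40 finds no further solutions.
Collected solutions: (-2, 1), (3, 2), (-12, -7).

Solutions (with |y| ≤ 40): (-2, 1), (3, 2), (-12, -7).


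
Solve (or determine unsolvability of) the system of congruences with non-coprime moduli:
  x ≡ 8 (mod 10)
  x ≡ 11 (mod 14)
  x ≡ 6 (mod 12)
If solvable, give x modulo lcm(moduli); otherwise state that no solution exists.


Moduli 10, 14, 12 are not pairwise coprime, so CRT works modulo lcm(m_i) when all pairwise compatibility conditions hold.
Pairwise compatibility: gcd(m_i, m_j) must divide a_i - a_j for every pair.
Merge one congruence at a time:
  Start: x ≡ 8 (mod 10).
  Combine with x ≡ 11 (mod 14): gcd(10, 14) = 2, and 11 - 8 = 3 is NOT divisible by 2.
    ⇒ system is inconsistent (no integer solution).

No solution (the system is inconsistent).


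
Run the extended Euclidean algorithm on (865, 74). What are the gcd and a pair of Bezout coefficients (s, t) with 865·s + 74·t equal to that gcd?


Euclidean algorithm on (865, 74) — divide until remainder is 0:
  865 = 11 · 74 + 51
  74 = 1 · 51 + 23
  51 = 2 · 23 + 5
  23 = 4 · 5 + 3
  5 = 1 · 3 + 2
  3 = 1 · 2 + 1
  2 = 2 · 1 + 0
gcd(865, 74) = 1.
Track Bezout coefficients alongside the remainders: start with r₀ = 865 = a·1 + b·0 (s = 1, t = 0) and r₁ = 74 = a·0 + b·1 (s = 0, t = 1); each new remainder r_{k+1} = r_{k-1} − q_k·r_k inherits s_{k+1} = s_{k-1} − q_k·s_k, t_{k+1} = t_{k-1} − q_k·t_k, so r_k = a·s_k + b·t_k at every step:
  q = 11: r = 51, s = 1 − 11·0 = 1, t = 0 − 11·1 = -11  (check: 865·1 + 74·(-11) = 51)
  q = 1: r = 23, s = 0 − 1·1 = -1, t = 1 − 1·(-11) = 12  (check: 865·(-1) + 74·12 = 23)
  q = 2: r = 5, s = 1 − 2·(-1) = 3, t = -11 − 2·12 = -35  (check: 865·3 + 74·(-35) = 5)
  q = 4: r = 3, s = -1 − 4·3 = -13, t = 12 − 4·(-35) = 152  (check: 865·(-13) + 74·152 = 3)
  q = 1: r = 2, s = 3 − 1·(-13) = 16, t = -35 − 1·152 = -187  (check: 865·16 + 74·(-187) = 2)
  q = 1: r = 1, s = -13 − 1·16 = -29, t = 152 − 1·(-187) = 339  (check: 865·(-29) + 74·339 = 1)
The row with r = 1 (the gcd) gives the Bezout coefficients s = -29, t = 339.
Result: 865 · (-29) + 74 · (339) = 1.

gcd(865, 74) = 1; s = -29, t = 339 (check: 865·(-29) + 74·339 = 1).


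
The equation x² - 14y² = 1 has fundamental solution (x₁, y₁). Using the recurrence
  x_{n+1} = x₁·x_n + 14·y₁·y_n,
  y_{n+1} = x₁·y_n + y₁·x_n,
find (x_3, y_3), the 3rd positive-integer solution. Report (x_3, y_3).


Step 1: Find the fundamental solution (x₁, y₁) of x² - 14y² = 1.
  Expand √14 as a continued fraction. a₀ = ⌊√14⌋ = 3; iterate m_{k+1} = d_k·a_k − m_k, d_{k+1} = (14 − m_{k+1}²)/d_k, a_{k+1} = ⌊(a₀ + m_{k+1})/d_{k+1}⌋ (starting m₀ = 0, d₀ = 1), with convergents p_k = a_k·p_{k-1} + p_{k-2}, q_k = a_k·q_{k-1} + q_{k-2} (p₋₁ = 1, q₋₁ = 0):
  k = 0: a₀ = 3; p₀/q₀ = 3/1; p₀² − 14·q₀² = 9 − 14 = -5.
  k = 1: m = 3, d = 5, a = ⌊(3 + 3)/5⌋ = 1; p/q = (1·3 + 1)/(1·1 + 0) = 4/1; p² − 14·q² = 16 − 14 = 2.
  k = 2: m = 2, d = 2, a = ⌊(3 + 2)/2⌋ = 2; p/q = (2·4 + 3)/(2·1 + 1) = 11/3; p² − 14·q² = 121 − 126 = -5.
  k = 3: m = 2, d = 5, a = ⌊(3 + 2)/5⌋ = 1; p/q = (1·11 + 4)/(1·3 + 1) = 15/4; p² − 14·q² = 225 − 224 = 1.
  The first convergent with p² − 14·q² = 1 gives the fundamental solution (x₁, y₁) = (15, 4).
Step 2: Apply the recurrence (x_{n+1}, y_{n+1}) = (x₁x_n + 14y₁y_n, x₁y_n + y₁x_n) repeatedly.
  From (x_1, y_1) = (15, 4): x_2 = 15·15 + 14·4·4 = 449; y_2 = 15·4 + 4·15 = 120.
  From (x_2, y_2) = (449, 120): x_3 = 15·449 + 14·4·120 = 13455; y_3 = 15·120 + 4·449 = 3596.
Step 3: Verify x_3² - 14·y_3² = 181037025 - 181037024 = 1 (should be 1). ✓

(x_1, y_1) = (15, 4); (x_3, y_3) = (13455, 3596).


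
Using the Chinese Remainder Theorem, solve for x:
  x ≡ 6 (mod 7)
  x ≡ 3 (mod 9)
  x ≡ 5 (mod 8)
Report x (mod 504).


Moduli 7, 9, 8 are pairwise coprime; by CRT there is a unique solution modulo M = 7 · 9 · 8 = 504.
Solve pairwise, accumulating the modulus:
  Start with x ≡ 6 (mod 7).
  Combine with x ≡ 3 (mod 9): since gcd(7, 9) = 1, we get a unique residue mod 63.
    Write x = 6 + 7·t and substitute into x ≡ 3 (mod 9): 7·t ≡ 3 − 6 = -3 (mod 9).
    Reduce coefficients mod 9: 7·t ≡ 6 (mod 9).
    The inverse of 7 mod 9 is 4 (since 7·4 = 28 = 3·9 + 1), so t ≡ 4·6 = 24 ≡ 6 (mod 9).
    Then x = 6 + 7·6 = 48, valid modulo lcm(7, 9) = 63: x ≡ 48 (mod 63).
  Combine with x ≡ 5 (mod 8): since gcd(63, 8) = 1, we get a unique residue mod 504.
    Write x = 48 + 63·t and substitute into x ≡ 5 (mod 8): 63·t ≡ 5 − 48 = -43 (mod 8).
    Reduce coefficients mod 8: 7·t ≡ 5 (mod 8).
    The inverse of 7 mod 8 is 7 (since 7·7 = 49 = 6·8 + 1), so t ≡ 7·5 = 35 ≡ 3 (mod 8).
    Then x = 48 + 63·3 = 237, valid modulo lcm(63, 8) = 504: x ≡ 237 (mod 504).
Verify: 237 mod 7 = 6 ✓, 237 mod 9 = 3 ✓, 237 mod 8 = 5 ✓.

x ≡ 237 (mod 504).


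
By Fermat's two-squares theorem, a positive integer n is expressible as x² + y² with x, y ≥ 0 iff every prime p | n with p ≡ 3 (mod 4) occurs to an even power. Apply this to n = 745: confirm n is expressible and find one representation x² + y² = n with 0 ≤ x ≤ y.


Step 1: Factor n = 745 = 5 · 149.
Step 2: Check the mod-4 condition on each prime factor: 5 ≡ 1 (mod 4), exponent 1; 149 ≡ 1 (mod 4), exponent 1.
All primes ≡ 3 (mod 4) appear to even exponent (or don't appear), so by the two-squares theorem n IS expressible as a sum of two squares.
Step 3: Build a representation. Here n = 5 · 149 is a product of primes ≡ 1 (mod 4). Each prime p ≡ 1 (mod 4) is itself a sum of two squares; find a² by testing p − a² for a perfect square:
  5: 5 − 1² = 4 = 2² ⇒ 5 = 1² + 2².
  149: 149 − 1² = 148, 149 − 2² = 145, 149 − 3² = 140, 149 − 4² = 133, 149 − 5² = 124, 149 − 6² = 113, 149 − 7² = 100 = 10² ⇒ 149 = 7² + 10².
  Combine using the Brahmagupta–Fibonacci identity (a² + b²)(c² + d²) = (ac − bd)² + (ad + bc)² = (ac + bd)² + (ad − bc)²:
  5 · 149 = 745: from (1² + 2²)(7² + 10²), take (1·7 − 2·10, 1·10 + 2·7) = (7 − 20, 10 + 14) = (-13, 24); dropping signs (only squares matter) gives (13, 24); check 13² + 24² = 169 + 576 = 745 ✓.
Step 4: Order so x ≤ y and verify: 13² + 24² = 169 + 576 = 745 = n. ✓

n = 745 = 13² + 24² (one valid representation with x ≤ y).


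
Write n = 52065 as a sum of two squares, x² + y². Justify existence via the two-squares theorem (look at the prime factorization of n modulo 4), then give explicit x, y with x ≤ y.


Step 1: Factor n = 52065 = 3^2 · 5 · 13 · 89.
Step 2: Check the mod-4 condition on each prime factor: 3 ≡ 3 (mod 4), exponent 2 (must be even); 5 ≡ 1 (mod 4), exponent 1; 13 ≡ 1 (mod 4), exponent 1; 89 ≡ 1 (mod 4), exponent 1.
All primes ≡ 3 (mod 4) appear to even exponent (or don't appear), so by the two-squares theorem n IS expressible as a sum of two squares.
Step 3: Build a representation. Group n = k² · m with k = 3 and m = 5 · 13 · 89 = 5785 (a product of primes ≡ 1 (mod 4)); a representation of m scales to one of n via (k·x)² + (k·y)² = k²(x² + y²). Each prime p ≡ 1 (mod 4) is itself a sum of two squares; find a² by testing p − a² for a perfect square:
  5: 5 − 1² = 4 = 2² ⇒ 5 = 1² + 2².
  13: 13 − 1² = 12, 13 − 2² = 9 = 3² ⇒ 13 = 2² + 3².
  89: 89 − 1² = 88, 89 − 2² = 85, 89 − 3² = 80, 89 − 4² = 73, 89 − 5² = 64 = 8² ⇒ 89 = 5² + 8².
  Combine using the Brahmagupta–Fibonacci identity (a² + b²)(c² + d²) = (ac − bd)² + (ad + bc)² = (ac + bd)² + (ad − bc)²:
  5 · 13 = 65: from (1² + 2²)(2² + 3²), take (1·2 − 2·3, 1·3 + 2·2) = (2 − 6, 3 + 4) = (-4, 7); dropping signs (only squares matter) gives (4, 7); check 4² + 7² = 16 + 49 = 65 ✓.
  65 · 89 = 5785: from (4² + 7²)(5² + 8²), take (4·5 − 7·8, 4·8 + 7·5) = (20 − 56, 32 + 35) = (-36, 67); dropping signs (only squares matter) gives (36, 67); check 36² + 67² = 1296 + 4489 = 5785 ✓.
  Scale by k = 3: (3·36, 3·67) = (108, 201).
Step 4: Order so x ≤ y and verify: 108² + 201² = 11664 + 40401 = 52065 = n. ✓

n = 52065 = 108² + 201² (one valid representation with x ≤ y).


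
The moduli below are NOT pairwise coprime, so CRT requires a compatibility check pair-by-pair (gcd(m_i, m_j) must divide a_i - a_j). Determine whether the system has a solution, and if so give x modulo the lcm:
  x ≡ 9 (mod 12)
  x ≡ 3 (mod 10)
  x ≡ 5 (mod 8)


Moduli 12, 10, 8 are not pairwise coprime, so CRT works modulo lcm(m_i) when all pairwise compatibility conditions hold.
Pairwise compatibility: gcd(m_i, m_j) must divide a_i - a_j for every pair.
Merge one congruence at a time:
  Start: x ≡ 9 (mod 12).
  Combine with x ≡ 3 (mod 10): gcd(12, 10) = 2; 3 - 9 = -6, which IS divisible by 2, so compatible.
    Write x = 9 + 12·t and substitute into x ≡ 3 (mod 10): 12·t ≡ 3 − 9 = -6 (mod 10).
    Divide the congruence (and modulus) by g = 2: 6·t ≡ -3 (mod 5).
    Reduce coefficients mod 5: 1·t ≡ 2 (mod 5).
    So t ≡ 2 (mod 5).
    Then x = 9 + 12·2 = 33, valid modulo lcm(12, 10) = 60: x ≡ 33 (mod 60).
  Combine with x ≡ 5 (mod 8): gcd(60, 8) = 4; 5 - 33 = -28, which IS divisible by 4, so compatible.
    Write x = 33 + 60·t and substitute into x ≡ 5 (mod 8): 60·t ≡ 5 − 33 = -28 (mod 8).
    Divide the congruence (and modulus) by g = 4: 15·t ≡ -7 (mod 2).
    Reduce coefficients mod 2: 1·t ≡ 1 (mod 2).
    So t ≡ 1 (mod 2).
    Then x = 33 + 60·1 = 93, valid modulo lcm(60, 8) = 120: x ≡ 93 (mod 120).
Verify: 93 mod 12 = 9, 93 mod 10 = 3, 93 mod 8 = 5.

x ≡ 93 (mod 120).


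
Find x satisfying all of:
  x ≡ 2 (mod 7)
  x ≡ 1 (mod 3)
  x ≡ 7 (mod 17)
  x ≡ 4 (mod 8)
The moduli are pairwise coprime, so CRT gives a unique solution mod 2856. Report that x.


Product of moduli M = 7 · 3 · 17 · 8 = 2856.
Merge one congruence at a time:
  Start: x ≡ 2 (mod 7).
  Combine with x ≡ 1 (mod 3); new modulus lcm = 21.
    Write x = 2 + 7·t and substitute into x ≡ 1 (mod 3): 7·t ≡ 1 − 2 = -1 (mod 3).
    Reduce coefficients mod 3: 1·t ≡ 2 (mod 3).
    So t ≡ 2 (mod 3).
    Then x = 2 + 7·2 = 16, valid modulo lcm(7, 3) = 21: x ≡ 16 (mod 21).
  Combine with x ≡ 7 (mod 17); new modulus lcm = 357.
    Write x = 16 + 21·t and substitute into x ≡ 7 (mod 17): 21·t ≡ 7 − 16 = -9 (mod 17).
    Reduce coefficients mod 17: 4·t ≡ 8 (mod 17).
    The inverse of 4 mod 17 is 13 (since 4·13 = 52 = 3·17 + 1), so t ≡ 13·8 = 104 ≡ 2 (mod 17).
    Then x = 16 + 21·2 = 58, valid modulo lcm(21, 17) = 357: x ≡ 58 (mod 357).
  Combine with x ≡ 4 (mod 8); new modulus lcm = 2856.
    Write x = 58 + 357·t and substitute into x ≡ 4 (mod 8): 357·t ≡ 4 − 58 = -54 (mod 8).
    Reduce coefficients mod 8: 5·t ≡ 2 (mod 8).
    The inverse of 5 mod 8 is 5 (since 5·5 = 25 = 3·8 + 1), so t ≡ 5·2 = 10 ≡ 2 (mod 8).
    Then x = 58 + 357·2 = 772, valid modulo lcm(357, 8) = 2856: x ≡ 772 (mod 2856).
Verify against each original: 772 mod 7 = 2, 772 mod 3 = 1, 772 mod 17 = 7, 772 mod 8 = 4.

x ≡ 772 (mod 2856).


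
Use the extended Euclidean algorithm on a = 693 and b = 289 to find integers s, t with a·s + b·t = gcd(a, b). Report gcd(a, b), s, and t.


Euclidean algorithm on (693, 289) — divide until remainder is 0:
  693 = 2 · 289 + 115
  289 = 2 · 115 + 59
  115 = 1 · 59 + 56
  59 = 1 · 56 + 3
  56 = 18 · 3 + 2
  3 = 1 · 2 + 1
  2 = 2 · 1 + 0
gcd(693, 289) = 1.
Track Bezout coefficients alongside the remainders: start with r₀ = 693 = a·1 + b·0 (s = 1, t = 0) and r₁ = 289 = a·0 + b·1 (s = 0, t = 1); each new remainder r_{k+1} = r_{k-1} − q_k·r_k inherits s_{k+1} = s_{k-1} − q_k·s_k, t_{k+1} = t_{k-1} − q_k·t_k, so r_k = a·s_k + b·t_k at every step:
  q = 2: r = 115, s = 1 − 2·0 = 1, t = 0 − 2·1 = -2  (check: 693·1 + 289·(-2) = 115)
  q = 2: r = 59, s = 0 − 2·1 = -2, t = 1 − 2·(-2) = 5  (check: 693·(-2) + 289·5 = 59)
  q = 1: r = 56, s = 1 − 1·(-2) = 3, t = -2 − 1·5 = -7  (check: 693·3 + 289·(-7) = 56)
  q = 1: r = 3, s = -2 − 1·3 = -5, t = 5 − 1·(-7) = 12  (check: 693·(-5) + 289·12 = 3)
  q = 18: r = 2, s = 3 − 18·(-5) = 93, t = -7 − 18·12 = -223  (check: 693·93 + 289·(-223) = 2)
  q = 1: r = 1, s = -5 − 1·93 = -98, t = 12 − 1·(-223) = 235  (check: 693·(-98) + 289·235 = 1)
The row with r = 1 (the gcd) gives the Bezout coefficients s = -98, t = 235.
Result: 693 · (-98) + 289 · (235) = 1.

gcd(693, 289) = 1; s = -98, t = 235 (check: 693·(-98) + 289·235 = 1).


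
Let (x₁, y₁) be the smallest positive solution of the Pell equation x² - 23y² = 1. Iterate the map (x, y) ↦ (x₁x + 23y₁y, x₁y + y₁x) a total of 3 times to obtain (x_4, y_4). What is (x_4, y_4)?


Step 1: Find the fundamental solution (x₁, y₁) of x² - 23y² = 1.
  Expand √23 as a continued fraction. a₀ = ⌊√23⌋ = 4; iterate m_{k+1} = d_k·a_k − m_k, d_{k+1} = (23 − m_{k+1}²)/d_k, a_{k+1} = ⌊(a₀ + m_{k+1})/d_{k+1}⌋ (starting m₀ = 0, d₀ = 1), with convergents p_k = a_k·p_{k-1} + p_{k-2}, q_k = a_k·q_{k-1} + q_{k-2} (p₋₁ = 1, q₋₁ = 0):
  k = 0: a₀ = 4; p₀/q₀ = 4/1; p₀² − 23·q₀² = 16 − 23 = -7.
  k = 1: m = 4, d = 7, a = ⌊(4 + 4)/7⌋ = 1; p/q = (1·4 + 1)/(1·1 + 0) = 5/1; p² − 23·q² = 25 − 23 = 2.
  k = 2: m = 3, d = 2, a = ⌊(4 + 3)/2⌋ = 3; p/q = (3·5 + 4)/(3·1 + 1) = 19/4; p² − 23·q² = 361 − 368 = -7.
  k = 3: m = 3, d = 7, a = ⌊(4 + 3)/7⌋ = 1; p/q = (1·19 + 5)/(1·4 + 1) = 24/5; p² − 23·q² = 576 − 575 = 1.
  The first convergent with p² − 23·q² = 1 gives the fundamental solution (x₁, y₁) = (24, 5).
Step 2: Apply the recurrence (x_{n+1}, y_{n+1}) = (x₁x_n + 23y₁y_n, x₁y_n + y₁x_n) repeatedly.
  From (x_1, y_1) = (24, 5): x_2 = 24·24 + 23·5·5 = 1151; y_2 = 24·5 + 5·24 = 240.
  From (x_2, y_2) = (1151, 240): x_3 = 24·1151 + 23·5·240 = 55224; y_3 = 24·240 + 5·1151 = 11515.
  From (x_3, y_3) = (55224, 11515): x_4 = 24·55224 + 23·5·11515 = 2649601; y_4 = 24·11515 + 5·55224 = 552480.
Step 3: Verify x_4² - 23·y_4² = 7020385459201 - 7020385459200 = 1 (should be 1). ✓

(x_1, y_1) = (24, 5); (x_4, y_4) = (2649601, 552480).


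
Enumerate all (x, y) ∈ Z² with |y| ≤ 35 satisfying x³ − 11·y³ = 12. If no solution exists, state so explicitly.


The equation is x³ - 11y³ = 12. For fixed y, x³ = 11·y³ + 12, so a solution requires the RHS to be a perfect cube.
Strategy: iterate y from -35 to 35, compute RHS = 11·y³ + 12, and check whether it is a (positive or negative) perfect cube.
Check small values of y:
  y = 0: RHS = 12 is not a perfect cube.
  y = 1: RHS = 23 is not a perfect cube.
  y = -1: RHS = 1 = (1)³ ⇒ x = 1 works.
  y = 2: RHS = 100 is not a perfect cube.
  y = -2: RHS = -76 is not a perfect cube.
  y = 3: RHS = 309 is not a perfect cube.
  y = -3: RHS = -285 is not a perfect cube.
Continuing the search up to |y| = 35 finds no further solutions beyond those listed.
Collected solutions: (1, -1).

Solutions (with |y| ≤ 35): (1, -1).


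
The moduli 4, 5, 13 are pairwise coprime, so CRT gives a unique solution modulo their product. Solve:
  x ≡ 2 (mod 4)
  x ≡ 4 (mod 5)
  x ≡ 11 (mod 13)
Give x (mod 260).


Moduli 4, 5, 13 are pairwise coprime; by CRT there is a unique solution modulo M = 4 · 5 · 13 = 260.
Solve pairwise, accumulating the modulus:
  Start with x ≡ 2 (mod 4).
  Combine with x ≡ 4 (mod 5): since gcd(4, 5) = 1, we get a unique residue mod 20.
    Write x = 2 + 4·t and substitute into x ≡ 4 (mod 5): 4·t ≡ 4 − 2 = 2 (mod 5).
    The inverse of 4 mod 5 is 4 (since 4·4 = 16 = 3·5 + 1), so t ≡ 4·2 = 8 ≡ 3 (mod 5).
    Then x = 2 + 4·3 = 14, valid modulo lcm(4, 5) = 20: x ≡ 14 (mod 20).
  Combine with x ≡ 11 (mod 13): since gcd(20, 13) = 1, we get a unique residue mod 260.
    Write x = 14 + 20·t and substitute into x ≡ 11 (mod 13): 20·t ≡ 11 − 14 = -3 (mod 13).
    Reduce coefficients mod 13: 7·t ≡ 10 (mod 13).
    The inverse of 7 mod 13 is 2 (since 7·2 = 14 = 1·13 + 1), so t ≡ 2·10 = 20 ≡ 7 (mod 13).
    Then x = 14 + 20·7 = 154, valid modulo lcm(20, 13) = 260: x ≡ 154 (mod 260).
Verify: 154 mod 4 = 2 ✓, 154 mod 5 = 4 ✓, 154 mod 13 = 11 ✓.

x ≡ 154 (mod 260).


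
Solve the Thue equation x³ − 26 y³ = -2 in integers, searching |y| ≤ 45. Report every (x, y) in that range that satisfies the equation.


The equation is x³ - 26y³ = -2. For fixed y, x³ = 26·y³ − 2, so a solution requires the RHS to be a perfect cube.
Strategy: iterate y from -45 to 45, compute RHS = 26·y³ − 2, and check whether it is a (positive or negative) perfect cube.
Check small values of y:
  y = 0: RHS = -2 is not a perfect cube.
  y = 1: RHS = 24 is not a perfect cube.
  y = -1: RHS = -28 is not a perfect cube.
  y = 2: RHS = 206 is not a perfect cube.
  y = -2: RHS = -210 is not a perfect cube.
  y = 3: RHS = 700 is not a perfect cube.
  y = -3: RHS = -704 is not a perfect cube.
Continuing the search up to |y| = 45 finds no solutions either.
No (x, y) in the scanned range satisfies the equation.

No integer solutions with |y| ≤ 45.


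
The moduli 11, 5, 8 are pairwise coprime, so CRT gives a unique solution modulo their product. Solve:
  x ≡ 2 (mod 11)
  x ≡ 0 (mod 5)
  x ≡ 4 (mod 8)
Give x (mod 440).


Moduli 11, 5, 8 are pairwise coprime; by CRT there is a unique solution modulo M = 11 · 5 · 8 = 440.
Solve pairwise, accumulating the modulus:
  Start with x ≡ 2 (mod 11).
  Combine with x ≡ 0 (mod 5): since gcd(11, 5) = 1, we get a unique residue mod 55.
    Write x = 2 + 11·t and substitute into x ≡ 0 (mod 5): 11·t ≡ 0 − 2 = -2 (mod 5).
    Reduce coefficients mod 5: 1·t ≡ 3 (mod 5).
    So t ≡ 3 (mod 5).
    Then x = 2 + 11·3 = 35, valid modulo lcm(11, 5) = 55: x ≡ 35 (mod 55).
  Combine with x ≡ 4 (mod 8): since gcd(55, 8) = 1, we get a unique residue mod 440.
    Write x = 35 + 55·t and substitute into x ≡ 4 (mod 8): 55·t ≡ 4 − 35 = -31 (mod 8).
    Reduce coefficients mod 8: 7·t ≡ 1 (mod 8).
    The inverse of 7 mod 8 is 7 (since 7·7 = 49 = 6·8 + 1), so t ≡ 7·1 = 7 ≡ 7 (mod 8).
    Then x = 35 + 55·7 = 420, valid modulo lcm(55, 8) = 440: x ≡ 420 (mod 440).
Verify: 420 mod 11 = 2 ✓, 420 mod 5 = 0 ✓, 420 mod 8 = 4 ✓.

x ≡ 420 (mod 440).


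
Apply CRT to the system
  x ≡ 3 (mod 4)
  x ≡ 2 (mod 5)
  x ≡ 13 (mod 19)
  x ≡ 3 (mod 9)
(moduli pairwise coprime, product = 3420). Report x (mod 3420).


Product of moduli M = 4 · 5 · 19 · 9 = 3420.
Merge one congruence at a time:
  Start: x ≡ 3 (mod 4).
  Combine with x ≡ 2 (mod 5); new modulus lcm = 20.
    Write x = 3 + 4·t and substitute into x ≡ 2 (mod 5): 4·t ≡ 2 − 3 = -1 (mod 5).
    Reduce coefficients mod 5: 4·t ≡ 4 (mod 5).
    The inverse of 4 mod 5 is 4 (since 4·4 = 16 = 3·5 + 1), so t ≡ 4·4 = 16 ≡ 1 (mod 5).
    Then x = 3 + 4·1 = 7, valid modulo lcm(4, 5) = 20: x ≡ 7 (mod 20).
  Combine with x ≡ 13 (mod 19); new modulus lcm = 380.
    Write x = 7 + 20·t and substitute into x ≡ 13 (mod 19): 20·t ≡ 13 − 7 = 6 (mod 19).
    Reduce coefficients mod 19: 1·t ≡ 6 (mod 19).
    So t ≡ 6 (mod 19).
    Then x = 7 + 20·6 = 127, valid modulo lcm(20, 19) = 380: x ≡ 127 (mod 380).
  Combine with x ≡ 3 (mod 9); new modulus lcm = 3420.
    Write x = 127 + 380·t and substitute into x ≡ 3 (mod 9): 380·t ≡ 3 − 127 = -124 (mod 9).
    Reduce coefficients mod 9: 2·t ≡ 2 (mod 9).
    The inverse of 2 mod 9 is 5 (since 2·5 = 10 = 1·9 + 1), so t ≡ 5·2 = 10 ≡ 1 (mod 9).
    Then x = 127 + 380·1 = 507, valid modulo lcm(380, 9) = 3420: x ≡ 507 (mod 3420).
Verify against each original: 507 mod 4 = 3, 507 mod 5 = 2, 507 mod 19 = 13, 507 mod 9 = 3.

x ≡ 507 (mod 3420).


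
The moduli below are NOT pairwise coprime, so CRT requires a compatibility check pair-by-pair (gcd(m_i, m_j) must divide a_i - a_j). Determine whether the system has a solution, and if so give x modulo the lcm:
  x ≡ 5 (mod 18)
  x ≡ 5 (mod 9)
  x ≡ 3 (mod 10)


Moduli 18, 9, 10 are not pairwise coprime, so CRT works modulo lcm(m_i) when all pairwise compatibility conditions hold.
Pairwise compatibility: gcd(m_i, m_j) must divide a_i - a_j for every pair.
Merge one congruence at a time:
  Start: x ≡ 5 (mod 18).
  Combine with x ≡ 5 (mod 9): gcd(18, 9) = 9; 5 - 5 = 0, which IS divisible by 9, so compatible.
    Write x = 5 + 18·t and substitute into x ≡ 5 (mod 9): 18·t ≡ 5 − 5 = 0 (mod 9).
    Divide the congruence (and modulus) by g = 9: 2·t ≡ 0 (mod 1).
    Modulo 1 every t works; take t = 0.
    Then x = 5 + 18·0 = 5, valid modulo lcm(18, 9) = 18: x ≡ 5 (mod 18).
  Combine with x ≡ 3 (mod 10): gcd(18, 10) = 2; 3 - 5 = -2, which IS divisible by 2, so compatible.
    Write x = 5 + 18·t and substitute into x ≡ 3 (mod 10): 18·t ≡ 3 − 5 = -2 (mod 10).
    Divide the congruence (and modulus) by g = 2: 9·t ≡ -1 (mod 5).
    Reduce coefficients mod 5: 4·t ≡ 4 (mod 5).
    The inverse of 4 mod 5 is 4 (since 4·4 = 16 = 3·5 + 1), so t ≡ 4·4 = 16 ≡ 1 (mod 5).
    Then x = 5 + 18·1 = 23, valid modulo lcm(18, 10) = 90: x ≡ 23 (mod 90).
Verify: 23 mod 18 = 5, 23 mod 9 = 5, 23 mod 10 = 3.

x ≡ 23 (mod 90).


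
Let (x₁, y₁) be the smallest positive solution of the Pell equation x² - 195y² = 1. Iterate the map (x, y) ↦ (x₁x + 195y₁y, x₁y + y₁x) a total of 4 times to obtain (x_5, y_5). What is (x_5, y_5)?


Step 1: Find the fundamental solution (x₁, y₁) of x² - 195y² = 1.
  Expand √195 as a continued fraction. a₀ = ⌊√195⌋ = 13; iterate m_{k+1} = d_k·a_k − m_k, d_{k+1} = (195 − m_{k+1}²)/d_k, a_{k+1} = ⌊(a₀ + m_{k+1})/d_{k+1}⌋ (starting m₀ = 0, d₀ = 1), with convergents p_k = a_k·p_{k-1} + p_{k-2}, q_k = a_k·q_{k-1} + q_{k-2} (p₋₁ = 1, q₋₁ = 0):
  k = 0: a₀ = 13; p₀/q₀ = 13/1; p₀² − 195·q₀² = 169 − 195 = -26.
  k = 1: m = 13, d = 26, a = ⌊(13 + 13)/26⌋ = 1; p/q = (1·13 + 1)/(1·1 + 0) = 14/1; p² − 195·q² = 196 − 195 = 1.
  The first convergent with p² − 195·q² = 1 gives the fundamental solution (x₁, y₁) = (14, 1).
Step 2: Apply the recurrence (x_{n+1}, y_{n+1}) = (x₁x_n + 195y₁y_n, x₁y_n + y₁x_n) repeatedly.
  From (x_1, y_1) = (14, 1): x_2 = 14·14 + 195·1·1 = 391; y_2 = 14·1 + 1·14 = 28.
  From (x_2, y_2) = (391, 28): x_3 = 14·391 + 195·1·28 = 10934; y_3 = 14·28 + 1·391 = 783.
  From (x_3, y_3) = (10934, 783): x_4 = 14·10934 + 195·1·783 = 305761; y_4 = 14·783 + 1·10934 = 21896.
  From (x_4, y_4) = (305761, 21896): x_5 = 14·305761 + 195·1·21896 = 8550374; y_5 = 14·21896 + 1·305761 = 612305.
Step 3: Verify x_5² - 195·y_5² = 73108895539876 - 73108895539875 = 1 (should be 1). ✓

(x_1, y_1) = (14, 1); (x_5, y_5) = (8550374, 612305).


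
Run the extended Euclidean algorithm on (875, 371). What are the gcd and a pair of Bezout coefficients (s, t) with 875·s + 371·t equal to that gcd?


Euclidean algorithm on (875, 371) — divide until remainder is 0:
  875 = 2 · 371 + 133
  371 = 2 · 133 + 105
  133 = 1 · 105 + 28
  105 = 3 · 28 + 21
  28 = 1 · 21 + 7
  21 = 3 · 7 + 0
gcd(875, 371) = 7.
Track Bezout coefficients alongside the remainders: start with r₀ = 875 = a·1 + b·0 (s = 1, t = 0) and r₁ = 371 = a·0 + b·1 (s = 0, t = 1); each new remainder r_{k+1} = r_{k-1} − q_k·r_k inherits s_{k+1} = s_{k-1} − q_k·s_k, t_{k+1} = t_{k-1} − q_k·t_k, so r_k = a·s_k + b·t_k at every step:
  q = 2: r = 133, s = 1 − 2·0 = 1, t = 0 − 2·1 = -2  (check: 875·1 + 371·(-2) = 133)
  q = 2: r = 105, s = 0 − 2·1 = -2, t = 1 − 2·(-2) = 5  (check: 875·(-2) + 371·5 = 105)
  q = 1: r = 28, s = 1 − 1·(-2) = 3, t = -2 − 1·5 = -7  (check: 875·3 + 371·(-7) = 28)
  q = 3: r = 21, s = -2 − 3·3 = -11, t = 5 − 3·(-7) = 26  (check: 875·(-11) + 371·26 = 21)
  q = 1: r = 7, s = 3 − 1·(-11) = 14, t = -7 − 1·26 = -33  (check: 875·14 + 371·(-33) = 7)
The row with r = 7 (the gcd) gives the Bezout coefficients s = 14, t = -33.
Result: 875 · (14) + 371 · (-33) = 7.

gcd(875, 371) = 7; s = 14, t = -33 (check: 875·14 + 371·(-33) = 7).


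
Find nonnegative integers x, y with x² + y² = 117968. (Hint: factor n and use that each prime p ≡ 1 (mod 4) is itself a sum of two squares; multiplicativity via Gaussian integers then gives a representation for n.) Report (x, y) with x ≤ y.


Step 1: Factor n = 117968 = 2^4 · 73 · 101.
Step 2: Check the mod-4 condition on each prime factor: 2 = 2 (special); 73 ≡ 1 (mod 4), exponent 1; 101 ≡ 1 (mod 4), exponent 1.
All primes ≡ 3 (mod 4) appear to even exponent (or don't appear), so by the two-squares theorem n IS expressible as a sum of two squares.
Step 3: Build a representation. Group n = k² · m with k = 4 and m = 73 · 101 = 7373 (a product of primes ≡ 1 (mod 4)); a representation of m scales to one of n via (k·x)² + (k·y)² = k²(x² + y²). Each prime p ≡ 1 (mod 4) is itself a sum of two squares; find a² by testing p − a² for a perfect square:
  73: 73 − 1² = 72, 73 − 2² = 69, 73 − 3² = 64 = 8² ⇒ 73 = 3² + 8².
  101: 101 − 1² = 100 = 10² ⇒ 101 = 1² + 10².
  Combine using the Brahmagupta–Fibonacci identity (a² + b²)(c² + d²) = (ac − bd)² + (ad + bc)² = (ac + bd)² + (ad − bc)²:
  73 · 101 = 7373: from (3² + 8²)(1² + 10²), take (3·1 − 8·10, 3·10 + 8·1) = (3 − 80, 30 + 8) = (-77, 38); dropping signs (only squares matter) gives (77, 38); check 77² + 38² = 5929 + 1444 = 7373 ✓.
  Scale by k = 4: (4·77, 4·38) = (308, 152).
Step 4: Order so x ≤ y and verify: 152² + 308² = 23104 + 94864 = 117968 = n. ✓

n = 117968 = 152² + 308² (one valid representation with x ≤ y).


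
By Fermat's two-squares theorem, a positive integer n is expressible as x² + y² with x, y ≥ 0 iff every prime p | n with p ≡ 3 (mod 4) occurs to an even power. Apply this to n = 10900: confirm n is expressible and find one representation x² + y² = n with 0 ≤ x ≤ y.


Step 1: Factor n = 10900 = 2^2 · 5^2 · 109.
Step 2: Check the mod-4 condition on each prime factor: 2 = 2 (special); 5 ≡ 1 (mod 4), exponent 2; 109 ≡ 1 (mod 4), exponent 1.
All primes ≡ 3 (mod 4) appear to even exponent (or don't appear), so by the two-squares theorem n IS expressible as a sum of two squares.
Step 3: Build a representation. Group n = k² · m with k = 2 and m = 5 · 5 · 109 = 2725 (a product of primes ≡ 1 (mod 4)); a representation of m scales to one of n via (k·x)² + (k·y)² = k²(x² + y²). Each prime p ≡ 1 (mod 4) is itself a sum of two squares; find a² by testing p − a² for a perfect square:
  5: 5 − 1² = 4 = 2² ⇒ 5 = 1² + 2².
  109: 109 − 1² = 108, 109 − 2² = 105, 109 − 3² = 100 = 10² ⇒ 109 = 3² + 10².
  Combine using the Brahmagupta–Fibonacci identity (a² + b²)(c² + d²) = (ac − bd)² + (ad + bc)² = (ac + bd)² + (ad − bc)²:
  5 · 5 = 25: from (1² + 2²)(1² + 2²), take (1·1 − 2·2, 1·2 + 2·1) = (1 − 4, 2 + 2) = (-3, 4); dropping signs (only squares matter) gives (3, 4); check 3² + 4² = 9 + 16 = 25 ✓.
  25 · 109 = 2725: from (3² + 4²)(3² + 10²), take (3·3 − 4·10, 3·10 + 4·3) = (9 − 40, 30 + 12) = (-31, 42); dropping signs (only squares matter) gives (31, 42); check 31² + 42² = 961 + 1764 = 2725 ✓.
  Scale by k = 2: (2·31, 2·42) = (62, 84).
Step 4: Order so x ≤ y and verify: 62² + 84² = 3844 + 7056 = 10900 = n. ✓

n = 10900 = 62² + 84² (one valid representation with x ≤ y).


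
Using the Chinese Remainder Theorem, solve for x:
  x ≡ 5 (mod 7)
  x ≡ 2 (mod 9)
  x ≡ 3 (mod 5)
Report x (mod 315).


Moduli 7, 9, 5 are pairwise coprime; by CRT there is a unique solution modulo M = 7 · 9 · 5 = 315.
Solve pairwise, accumulating the modulus:
  Start with x ≡ 5 (mod 7).
  Combine with x ≡ 2 (mod 9): since gcd(7, 9) = 1, we get a unique residue mod 63.
    Write x = 5 + 7·t and substitute into x ≡ 2 (mod 9): 7·t ≡ 2 − 5 = -3 (mod 9).
    Reduce coefficients mod 9: 7·t ≡ 6 (mod 9).
    The inverse of 7 mod 9 is 4 (since 7·4 = 28 = 3·9 + 1), so t ≡ 4·6 = 24 ≡ 6 (mod 9).
    Then x = 5 + 7·6 = 47, valid modulo lcm(7, 9) = 63: x ≡ 47 (mod 63).
  Combine with x ≡ 3 (mod 5): since gcd(63, 5) = 1, we get a unique residue mod 315.
    Write x = 47 + 63·t and substitute into x ≡ 3 (mod 5): 63·t ≡ 3 − 47 = -44 (mod 5).
    Reduce coefficients mod 5: 3·t ≡ 1 (mod 5).
    The inverse of 3 mod 5 is 2 (since 3·2 = 6 = 1·5 + 1), so t ≡ 2·1 = 2 ≡ 2 (mod 5).
    Then x = 47 + 63·2 = 173, valid modulo lcm(63, 5) = 315: x ≡ 173 (mod 315).
Verify: 173 mod 7 = 5 ✓, 173 mod 9 = 2 ✓, 173 mod 5 = 3 ✓.

x ≡ 173 (mod 315).


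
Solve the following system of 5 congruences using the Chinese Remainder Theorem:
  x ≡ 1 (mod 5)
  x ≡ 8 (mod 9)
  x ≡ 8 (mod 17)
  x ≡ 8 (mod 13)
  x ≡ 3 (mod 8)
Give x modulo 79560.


Product of moduli M = 5 · 9 · 17 · 13 · 8 = 79560.
Merge one congruence at a time:
  Start: x ≡ 1 (mod 5).
  Combine with x ≡ 8 (mod 9); new modulus lcm = 45.
    Write x = 1 + 5·t and substitute into x ≡ 8 (mod 9): 5·t ≡ 8 − 1 = 7 (mod 9).
    The inverse of 5 mod 9 is 2 (since 5·2 = 10 = 1·9 + 1), so t ≡ 2·7 = 14 ≡ 5 (mod 9).
    Then x = 1 + 5·5 = 26, valid modulo lcm(5, 9) = 45: x ≡ 26 (mod 45).
  Combine with x ≡ 8 (mod 17); new modulus lcm = 765.
    Write x = 26 + 45·t and substitute into x ≡ 8 (mod 17): 45·t ≡ 8 − 26 = -18 (mod 17).
    Reduce coefficients mod 17: 11·t ≡ 16 (mod 17).
    The inverse of 11 mod 17 is 14 (since 11·14 = 154 = 9·17 + 1), so t ≡ 14·16 = 224 ≡ 3 (mod 17).
    Then x = 26 + 45·3 = 161, valid modulo lcm(45, 17) = 765: x ≡ 161 (mod 765).
  Combine with x ≡ 8 (mod 13); new modulus lcm = 9945.
    Write x = 161 + 765·t and substitute into x ≡ 8 (mod 13): 765·t ≡ 8 − 161 = -153 (mod 13).
    Reduce coefficients mod 13: 11·t ≡ 3 (mod 13).
    The inverse of 11 mod 13 is 6 (since 11·6 = 66 = 5·13 + 1), so t ≡ 6·3 = 18 ≡ 5 (mod 13).
    Then x = 161 + 765·5 = 3986, valid modulo lcm(765, 13) = 9945: x ≡ 3986 (mod 9945).
  Combine with x ≡ 3 (mod 8); new modulus lcm = 79560.
    Write x = 3986 + 9945·t and substitute into x ≡ 3 (mod 8): 9945·t ≡ 3 − 3986 = -3983 (mod 8).
    Reduce coefficients mod 8: 1·t ≡ 1 (mod 8).
    So t ≡ 1 (mod 8).
    Then x = 3986 + 9945·1 = 13931, valid modulo lcm(9945, 8) = 79560: x ≡ 13931 (mod 79560).
Verify against each original: 13931 mod 5 = 1, 13931 mod 9 = 8, 13931 mod 17 = 8, 13931 mod 13 = 8, 13931 mod 8 = 3.

x ≡ 13931 (mod 79560).


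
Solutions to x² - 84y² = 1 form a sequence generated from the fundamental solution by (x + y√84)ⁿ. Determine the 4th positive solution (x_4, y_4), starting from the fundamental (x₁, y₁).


Step 1: Find the fundamental solution (x₁, y₁) of x² - 84y² = 1.
  Expand √84 as a continued fraction. a₀ = ⌊√84⌋ = 9; iterate m_{k+1} = d_k·a_k − m_k, d_{k+1} = (84 − m_{k+1}²)/d_k, a_{k+1} = ⌊(a₀ + m_{k+1})/d_{k+1}⌋ (starting m₀ = 0, d₀ = 1), with convergents p_k = a_k·p_{k-1} + p_{k-2}, q_k = a_k·q_{k-1} + q_{k-2} (p₋₁ = 1, q₋₁ = 0):
  k = 0: a₀ = 9; p₀/q₀ = 9/1; p₀² − 84·q₀² = 81 − 84 = -3.
  k = 1: m = 9, d = 3, a = ⌊(9 + 9)/3⌋ = 6; p/q = (6·9 + 1)/(6·1 + 0) = 55/6; p² − 84·q² = 3025 − 3024 = 1.
  The first convergent with p² − 84·q² = 1 gives the fundamental solution (x₁, y₁) = (55, 6).
Step 2: Apply the recurrence (x_{n+1}, y_{n+1}) = (x₁x_n + 84y₁y_n, x₁y_n + y₁x_n) repeatedly.
  From (x_1, y_1) = (55, 6): x_2 = 55·55 + 84·6·6 = 6049; y_2 = 55·6 + 6·55 = 660.
  From (x_2, y_2) = (6049, 660): x_3 = 55·6049 + 84·6·660 = 665335; y_3 = 55·660 + 6·6049 = 72594.
  From (x_3, y_3) = (665335, 72594): x_4 = 55·665335 + 84·6·72594 = 73180801; y_4 = 55·72594 + 6·665335 = 7984680.
Step 3: Verify x_4² - 84·y_4² = 5355429635001601 - 5355429635001600 = 1 (should be 1). ✓

(x_1, y_1) = (55, 6); (x_4, y_4) = (73180801, 7984680).


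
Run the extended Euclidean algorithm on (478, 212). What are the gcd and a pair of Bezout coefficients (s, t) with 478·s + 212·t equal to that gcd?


Euclidean algorithm on (478, 212) — divide until remainder is 0:
  478 = 2 · 212 + 54
  212 = 3 · 54 + 50
  54 = 1 · 50 + 4
  50 = 12 · 4 + 2
  4 = 2 · 2 + 0
gcd(478, 212) = 2.
Track Bezout coefficients alongside the remainders: start with r₀ = 478 = a·1 + b·0 (s = 1, t = 0) and r₁ = 212 = a·0 + b·1 (s = 0, t = 1); each new remainder r_{k+1} = r_{k-1} − q_k·r_k inherits s_{k+1} = s_{k-1} − q_k·s_k, t_{k+1} = t_{k-1} − q_k·t_k, so r_k = a·s_k + b·t_k at every step:
  q = 2: r = 54, s = 1 − 2·0 = 1, t = 0 − 2·1 = -2  (check: 478·1 + 212·(-2) = 54)
  q = 3: r = 50, s = 0 − 3·1 = -3, t = 1 − 3·(-2) = 7  (check: 478·(-3) + 212·7 = 50)
  q = 1: r = 4, s = 1 − 1·(-3) = 4, t = -2 − 1·7 = -9  (check: 478·4 + 212·(-9) = 4)
  q = 12: r = 2, s = -3 − 12·4 = -51, t = 7 − 12·(-9) = 115  (check: 478·(-51) + 212·115 = 2)
The row with r = 2 (the gcd) gives the Bezout coefficients s = -51, t = 115.
Result: 478 · (-51) + 212 · (115) = 2.

gcd(478, 212) = 2; s = -51, t = 115 (check: 478·(-51) + 212·115 = 2).


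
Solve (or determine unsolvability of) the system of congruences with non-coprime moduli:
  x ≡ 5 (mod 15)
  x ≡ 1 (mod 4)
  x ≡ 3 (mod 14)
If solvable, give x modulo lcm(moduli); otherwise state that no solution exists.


Moduli 15, 4, 14 are not pairwise coprime, so CRT works modulo lcm(m_i) when all pairwise compatibility conditions hold.
Pairwise compatibility: gcd(m_i, m_j) must divide a_i - a_j for every pair.
Merge one congruence at a time:
  Start: x ≡ 5 (mod 15).
  Combine with x ≡ 1 (mod 4): gcd(15, 4) = 1; 1 - 5 = -4, which IS divisible by 1, so compatible.
    Write x = 5 + 15·t and substitute into x ≡ 1 (mod 4): 15·t ≡ 1 − 5 = -4 (mod 4).
    Reduce coefficients mod 4: 3·t ≡ 0 (mod 4).
    The inverse of 3 mod 4 is 3 (since 3·3 = 9 = 2·4 + 1), so t ≡ 3·0 = 0 ≡ 0 (mod 4).
    Then x = 5 + 15·0 = 5, valid modulo lcm(15, 4) = 60: x ≡ 5 (mod 60).
  Combine with x ≡ 3 (mod 14): gcd(60, 14) = 2; 3 - 5 = -2, which IS divisible by 2, so compatible.
    Write x = 5 + 60·t and substitute into x ≡ 3 (mod 14): 60·t ≡ 3 − 5 = -2 (mod 14).
    Divide the congruence (and modulus) by g = 2: 30·t ≡ -1 (mod 7).
    Reduce coefficients mod 7: 2·t ≡ 6 (mod 7).
    The inverse of 2 mod 7 is 4 (since 2·4 = 8 = 1·7 + 1), so t ≡ 4·6 = 24 ≡ 3 (mod 7).
    Then x = 5 + 60·3 = 185, valid modulo lcm(60, 14) = 420: x ≡ 185 (mod 420).
Verify: 185 mod 15 = 5, 185 mod 4 = 1, 185 mod 14 = 3.

x ≡ 185 (mod 420).


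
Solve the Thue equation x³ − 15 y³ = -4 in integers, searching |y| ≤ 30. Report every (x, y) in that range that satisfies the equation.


The equation is x³ - 15y³ = -4. For fixed y, x³ = 15·y³ − 4, so a solution requires the RHS to be a perfect cube.
Strategy: iterate y from -30 to 30, compute RHS = 15·y³ − 4, and check whether it is a (positive or negative) perfect cube.
Check small values of y:
  y = 0: RHS = -4 is not a perfect cube.
  y = 1: RHS = 11 is not a perfect cube.
  y = -1: RHS = -19 is not a perfect cube.
  y = 2: RHS = 116 is not a perfect cube.
  y = -2: RHS = -124 is not a perfect cube.
  y = 3: RHS = 401 is not a perfect cube.
  y = -3: RHS = -409 is not a perfect cube.
Continuing the search up to |y| = 30 finds no solutions either.
No (x, y) in the scanned range satisfies the equation.

No integer solutions with |y| ≤ 30.


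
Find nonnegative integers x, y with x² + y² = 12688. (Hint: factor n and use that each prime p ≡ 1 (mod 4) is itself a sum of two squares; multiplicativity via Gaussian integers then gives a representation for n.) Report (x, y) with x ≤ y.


Step 1: Factor n = 12688 = 2^4 · 13 · 61.
Step 2: Check the mod-4 condition on each prime factor: 2 = 2 (special); 13 ≡ 1 (mod 4), exponent 1; 61 ≡ 1 (mod 4), exponent 1.
All primes ≡ 3 (mod 4) appear to even exponent (or don't appear), so by the two-squares theorem n IS expressible as a sum of two squares.
Step 3: Build a representation. Group n = k² · m with k = 4 and m = 13 · 61 = 793 (a product of primes ≡ 1 (mod 4)); a representation of m scales to one of n via (k·x)² + (k·y)² = k²(x² + y²). Each prime p ≡ 1 (mod 4) is itself a sum of two squares; find a² by testing p − a² for a perfect square:
  13: 13 − 1² = 12, 13 − 2² = 9 = 3² ⇒ 13 = 2² + 3².
  61: 61 − 1² = 60, 61 − 2² = 57, 61 − 3² = 52, 61 − 4² = 45, 61 − 5² = 36 = 6² ⇒ 61 = 5² + 6².
  Combine using the Brahmagupta–Fibonacci identity (a² + b²)(c² + d²) = (ac − bd)² + (ad + bc)² = (ac + bd)² + (ad − bc)²:
  13 · 61 = 793: from (2² + 3²)(5² + 6²), take (2·5 − 3·6, 2·6 + 3·5) = (10 − 18, 12 + 15) = (-8, 27); dropping signs (only squares matter) gives (8, 27); check 8² + 27² = 64 + 729 = 793 ✓.
  Scale by k = 4: (4·8, 4·27) = (32, 108).
Step 4: Order so x ≤ y and verify: 32² + 108² = 1024 + 11664 = 12688 = n. ✓

n = 12688 = 32² + 108² (one valid representation with x ≤ y).
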